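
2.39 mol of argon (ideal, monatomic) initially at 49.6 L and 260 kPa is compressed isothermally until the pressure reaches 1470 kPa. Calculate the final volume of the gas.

8.77 L

T₁ = P₁V₁/(nR) = 260×49.6/(2.39×8.314) = 649 K.
Isothermal: T stays 649 K; PV = const ⇒ V₂ = 8.77 L, P₂ = 1470 kPa.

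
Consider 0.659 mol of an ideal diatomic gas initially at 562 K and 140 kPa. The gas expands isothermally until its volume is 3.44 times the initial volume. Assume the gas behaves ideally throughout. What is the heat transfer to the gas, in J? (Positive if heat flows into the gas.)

3800 J

V₁ = nRT₁/P₁ = 0.659×8.314×562/140 = 22.0 L.
Isothermal: T stays 562 K; PV = const ⇒ V₂ = 75.7 L, P₂ = 40.7 kPa.
ΔU = 0 (ideal gas, T constant).
W = nRT ln(V₂/V₁) = 0.659×8.314×562×ln(3.44) = 3800 J.
Q = ΔU + W = 3800 J.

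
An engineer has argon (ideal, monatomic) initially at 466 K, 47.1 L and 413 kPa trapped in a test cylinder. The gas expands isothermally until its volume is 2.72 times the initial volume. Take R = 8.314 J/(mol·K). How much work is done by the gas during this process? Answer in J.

19500 J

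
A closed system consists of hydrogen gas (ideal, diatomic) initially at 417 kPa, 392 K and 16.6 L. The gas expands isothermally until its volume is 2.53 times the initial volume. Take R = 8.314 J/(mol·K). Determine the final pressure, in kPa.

Isothermal: T stays 392 K; PV = const ⇒ V₂ = 42.0 L, P₂ = 165 kPa.

165 kPa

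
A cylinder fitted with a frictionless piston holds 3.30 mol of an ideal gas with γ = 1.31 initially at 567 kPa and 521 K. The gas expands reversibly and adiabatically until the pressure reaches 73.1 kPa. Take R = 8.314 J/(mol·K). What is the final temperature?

V₁ = nRT₁/P₁ = 3.30×8.314×521/567 = 25.2 L.
Adiabatic: T₂/T₁ = (P₂/P₁)^((γ−1)/γ) ⇒ T₂ = 521×(0.129)^0.237 = 321 K; V₂ = 120 L.

321 K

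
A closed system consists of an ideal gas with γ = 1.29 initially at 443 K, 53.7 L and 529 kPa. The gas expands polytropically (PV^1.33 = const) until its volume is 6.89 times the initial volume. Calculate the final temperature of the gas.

234 K

Polytropic n=1.33: T₂ = T₁(V₁/V₂)^(n−1) = 443×(0.145)^0.33 = 234 K; P₂ = P₁(V₁/V₂)^n = 40.6 kPa.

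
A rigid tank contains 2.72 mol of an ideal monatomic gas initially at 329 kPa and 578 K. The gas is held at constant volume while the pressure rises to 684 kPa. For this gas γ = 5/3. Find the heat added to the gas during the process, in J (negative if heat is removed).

V₁ = nRT₁/P₁ = 2.72×8.314×578/329 = 39.7 L.
Isochoric: V stays 39.7 L; P/T = const ⇒ T₂ = 1200 K, P₂ = 684 kPa.
W = 0 (no volume change).
ΔU = nCvΔT = 2.72×12.5×(1200−578) = 21200 J.
Q = ΔU = 21200 J.

21200 J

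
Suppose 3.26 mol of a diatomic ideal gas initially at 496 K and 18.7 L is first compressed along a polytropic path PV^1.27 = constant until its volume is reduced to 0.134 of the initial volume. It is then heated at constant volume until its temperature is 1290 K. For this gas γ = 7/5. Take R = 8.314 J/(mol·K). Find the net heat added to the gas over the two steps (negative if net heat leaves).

17900 J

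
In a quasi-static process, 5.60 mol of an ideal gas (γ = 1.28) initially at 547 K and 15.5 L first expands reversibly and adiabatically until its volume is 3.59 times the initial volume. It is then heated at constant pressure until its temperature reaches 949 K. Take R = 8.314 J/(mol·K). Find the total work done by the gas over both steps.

P₁ = nRT₁/V₁ = 5.60×8.314×547/15.5 = 1640 kPa.
Step 1 — Adiabatic: TV^(γ−1) = const ⇒ T₂ = 547×(0.279)^0.280 = 382 K; PV^γ = const ⇒ P₂ = 320 kPa.
ΔU = nCvΔT = 5.60×29.7×(382−547) = -27400 J.
Q = 0 for an adiabatic process, so W = −ΔU = 27400 J.
State after step 1: P = 320 kPa, V = 55.6 L, T = 382 K.
Step 2 — Isobaric: P stays 320 kPa; V/T = const ⇒ T₂ = 949 K, V₂ = 138 L.
W = PΔV = 320×(138−55.6) kPa·L = 26400 J.
ΔU = nCvΔT = 5.60×29.7×(949−382) = 94200 J.
Q = ΔU + W = nCpΔT = 121000 J.
Net over both steps: W = 53700 J, Q = 121000 J, ΔU = 66800 J.

53700 J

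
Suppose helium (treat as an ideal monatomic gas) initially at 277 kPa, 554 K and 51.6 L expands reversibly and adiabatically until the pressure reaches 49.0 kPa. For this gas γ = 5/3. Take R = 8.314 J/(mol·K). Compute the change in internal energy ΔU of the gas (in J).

-10700 J

n = P₁V₁/(RT₁) = 277×51.6/(8.314×554) = 3.10 mol.
Adiabatic: T₂/T₁ = (P₂/P₁)^((γ−1)/γ) ⇒ T₂ = 554×(0.177)^0.400 = 277 K; V₂ = 146 L.
For an ideal gas ΔU = nCvΔT with Cv = (3/2)R = 12.5 J/(mol·K).
ΔU = 3.10×12.5×(277−554) = -10700 J.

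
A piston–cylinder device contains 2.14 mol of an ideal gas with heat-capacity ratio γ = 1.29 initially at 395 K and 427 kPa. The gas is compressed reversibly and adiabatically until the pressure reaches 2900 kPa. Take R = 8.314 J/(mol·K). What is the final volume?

V₁ = nRT₁/P₁ = 2.14×8.314×395/427 = 16.5 L.
Adiabatic: T₂/T₁ = (P₂/P₁)^((γ−1)/γ) ⇒ T₂ = 395×(6.79)^0.225 = 608 K; V₂ = 3.73 L.

3.73 L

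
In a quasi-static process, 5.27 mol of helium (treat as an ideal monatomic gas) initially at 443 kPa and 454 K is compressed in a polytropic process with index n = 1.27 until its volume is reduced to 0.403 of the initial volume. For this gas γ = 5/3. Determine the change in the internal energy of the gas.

8300 J

V₁ = nRT₁/P₁ = 5.27×8.314×454/443 = 44.9 L.
Polytropic n=1.27: T₂ = T₁(V₁/V₂)^(n−1) = 454×(2.48)^0.27 = 580 K; P₂ = P₁(V₁/V₂)^n = 1400 kPa.
For an ideal gas ΔU = nCvΔT with Cv = (3/2)R = 12.5 J/(mol·K).
ΔU = 5.27×12.5×(580−454) = 8300 J.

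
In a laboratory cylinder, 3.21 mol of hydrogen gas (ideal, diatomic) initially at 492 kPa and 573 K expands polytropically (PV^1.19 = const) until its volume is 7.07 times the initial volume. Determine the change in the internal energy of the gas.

-11900 J

V₁ = nRT₁/P₁ = 3.21×8.314×573/492 = 31.1 L.
Polytropic n=1.19: T₂ = T₁(V₁/V₂)^(n−1) = 573×(0.141)^0.19 = 395 K; P₂ = P₁(V₁/V₂)^n = 48.0 kPa.
For an ideal gas ΔU = nCvΔT with Cv = (5/2)R = 20.8 J/(mol·K).
ΔU = 3.21×20.8×(395−573) = -11900 J.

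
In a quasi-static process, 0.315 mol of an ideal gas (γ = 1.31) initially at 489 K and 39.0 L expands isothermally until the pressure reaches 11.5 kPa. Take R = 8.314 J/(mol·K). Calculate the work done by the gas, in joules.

P₁ = nRT₁/V₁ = 0.315×8.314×489/39.0 = 32.8 kPa.
Isothermal: T stays 489 K; PV = const ⇒ V₂ = 111 L, P₂ = 11.5 kPa.
W = nRT ln(V₂/V₁) = 0.315×8.314×489×ln(2.86) = 1340 J.

1340 J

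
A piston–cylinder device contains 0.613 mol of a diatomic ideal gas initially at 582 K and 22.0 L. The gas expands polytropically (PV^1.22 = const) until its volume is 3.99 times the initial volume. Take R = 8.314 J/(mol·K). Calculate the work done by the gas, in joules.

3540 J

P₁ = nRT₁/V₁ = 0.613×8.314×582/22.0 = 135 kPa.
Polytropic n=1.22: T₂ = T₁(V₁/V₂)^(n−1) = 582×(0.251)^0.22 = 429 K; P₂ = P₁(V₁/V₂)^n = 24.9 kPa.
W = (P₁V₁−P₂V₂)/(n−1) = (135×22.0−24.9×87.8)/0.22 = 3540 J.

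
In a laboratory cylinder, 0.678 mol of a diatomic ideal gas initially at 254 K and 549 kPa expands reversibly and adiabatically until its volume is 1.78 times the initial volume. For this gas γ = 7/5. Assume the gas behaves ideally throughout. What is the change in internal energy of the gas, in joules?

-737 J

V₁ = nRT₁/P₁ = 0.678×8.314×254/549 = 2.61 L.
Adiabatic: TV^(γ−1) = const ⇒ T₂ = 254×(0.562)^0.400 = 202 K; PV^γ = const ⇒ P₂ = 245 kPa.
For an ideal gas ΔU = nCvΔT with Cv = (5/2)R = 20.8 J/(mol·K).
ΔU = 0.678×20.8×(202−254) = -737 J.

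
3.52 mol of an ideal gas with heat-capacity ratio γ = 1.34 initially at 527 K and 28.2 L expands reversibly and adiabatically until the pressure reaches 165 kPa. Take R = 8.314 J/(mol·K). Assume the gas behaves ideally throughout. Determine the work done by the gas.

P₁ = nRT₁/V₁ = 3.52×8.314×527/28.2 = 547 kPa.
Adiabatic: T₂/T₁ = (P₂/P₁)^((γ−1)/γ) ⇒ T₂ = 527×(0.302)^0.254 = 389 K; V₂ = 69.0 L.
ΔU = nCvΔT = 3.52×24.5×(389−527) = -11900 J.
Q = 0 for an adiabatic process, so W = −ΔU = 11900 J.

11900 J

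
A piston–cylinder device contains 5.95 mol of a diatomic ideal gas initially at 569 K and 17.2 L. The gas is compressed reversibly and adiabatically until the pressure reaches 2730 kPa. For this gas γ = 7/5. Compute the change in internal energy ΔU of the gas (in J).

11100 J

P₁ = nRT₁/V₁ = 5.95×8.314×569/17.2 = 1640 kPa.
Adiabatic: T₂/T₁ = (P₂/P₁)^((γ−1)/γ) ⇒ T₂ = 569×(1.67)^0.286 = 659 K; V₂ = 11.9 L.
For an ideal gas ΔU = nCvΔT with Cv = (5/2)R = 20.8 J/(mol·K).
ΔU = 5.95×20.8×(659−569) = 11100 J.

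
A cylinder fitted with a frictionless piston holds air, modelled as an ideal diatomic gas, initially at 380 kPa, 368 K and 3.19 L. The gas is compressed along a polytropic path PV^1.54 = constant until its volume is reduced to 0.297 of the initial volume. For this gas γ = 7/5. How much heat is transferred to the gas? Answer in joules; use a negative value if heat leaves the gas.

728 J

n = P₁V₁/(RT₁) = 380×3.19/(8.314×368) = 0.396 mol.
Polytropic n=1.54: T₂ = T₁(V₁/V₂)^(n−1) = 368×(3.37)^0.54 = 709 K; P₂ = P₁(V₁/V₂)^n = 2460 kPa.
W = (P₁V₁−P₂V₂)/(n−1) = (380×3.19−2460×0.947)/0.54 = -2080 J.
ΔU = nCvΔT = 0.396×20.8×(709−368) = 2810 J.
Q = ΔU + W = 728 J.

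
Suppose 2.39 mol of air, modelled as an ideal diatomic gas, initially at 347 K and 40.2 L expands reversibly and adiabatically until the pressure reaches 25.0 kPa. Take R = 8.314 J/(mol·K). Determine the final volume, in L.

159 L

P₁ = nRT₁/V₁ = 2.39×8.314×347/40.2 = 172 kPa.
Adiabatic: T₂/T₁ = (P₂/P₁)^((γ−1)/γ) ⇒ T₂ = 347×(0.146)^0.286 = 200 K; V₂ = 159 L.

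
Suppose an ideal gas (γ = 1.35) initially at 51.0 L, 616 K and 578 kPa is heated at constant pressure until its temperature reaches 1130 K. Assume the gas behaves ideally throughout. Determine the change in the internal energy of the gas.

70300 J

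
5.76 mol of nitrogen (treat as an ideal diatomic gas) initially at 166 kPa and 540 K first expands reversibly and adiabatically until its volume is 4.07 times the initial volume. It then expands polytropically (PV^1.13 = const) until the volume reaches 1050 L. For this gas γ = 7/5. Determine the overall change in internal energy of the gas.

V₁ = nRT₁/P₁ = 5.76×8.314×540/166 = 156 L.
Step 1 — Adiabatic: TV^(γ−1) = const ⇒ T₂ = 540×(0.246)^0.400 = 308 K; PV^γ = const ⇒ P₂ = 23.3 kPa.
ΔU = nCvΔT = 5.76×20.8×(308−540) = -27800 J.
Q = 0 for an adiabatic process, so W = −ΔU = 27800 J.
State after step 1: P = 23.3 kPa, V = 634 L, T = 308 K.
Step 2 — Polytropic n=1.13: T₂ = T₁(V₁/V₂)^(n−1) = 308×(0.604)^0.13 = 288 K; P₂ = P₁(V₁/V₂)^n = 13.2 kPa.
W = (P₁V₁−P₂V₂)/(n−1) = (23.3×634−13.2×1050)/0.13 = 7200 J.
ΔU = nCvΔT = 5.76×20.8×(288−308) = -2340 J.
Q = ΔU + W = 4860 J.
Net over both steps: W = 35000 J, Q = 4860 J, ΔU = -30100 J.

-30100 J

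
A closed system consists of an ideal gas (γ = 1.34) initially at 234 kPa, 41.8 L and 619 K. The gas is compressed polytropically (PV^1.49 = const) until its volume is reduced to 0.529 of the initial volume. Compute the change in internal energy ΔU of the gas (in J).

10500 J

n = P₁V₁/(RT₁) = 234×41.8/(8.314×619) = 1.90 mol.
Polytropic n=1.49: T₂ = T₁(V₁/V₂)^(n−1) = 619×(1.89)^0.49 = 846 K; P₂ = P₁(V₁/V₂)^n = 604 kPa.
For an ideal gas ΔU = nCvΔT with Cv = R/(γ−1) = 24.5 J/(mol·K).
ΔU = 1.90×24.5×(846−619) = 10500 J.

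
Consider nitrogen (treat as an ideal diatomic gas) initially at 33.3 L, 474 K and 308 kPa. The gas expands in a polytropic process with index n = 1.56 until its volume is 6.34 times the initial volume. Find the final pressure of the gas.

Polytropic n=1.56: T₂ = T₁(V₁/V₂)^(n−1) = 474×(0.158)^0.56 = 169 K; P₂ = P₁(V₁/V₂)^n = 17.3 kPa.

17.3 kPa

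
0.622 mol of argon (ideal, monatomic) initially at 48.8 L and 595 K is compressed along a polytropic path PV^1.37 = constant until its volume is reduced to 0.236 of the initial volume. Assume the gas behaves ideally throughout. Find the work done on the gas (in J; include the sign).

P₁ = nRT₁/V₁ = 0.622×8.314×595/48.8 = 63.1 kPa.
Polytropic n=1.37: T₂ = T₁(V₁/V₂)^(n−1) = 595×(4.24)^0.37 = 1020 K; P₂ = P₁(V₁/V₂)^n = 456 kPa.
W = (P₁V₁−P₂V₂)/(n−1) = (63.1×48.8−456×11.5)/0.37 = -5870 J.
Work done on the gas = −W_by = 5870 J.

5870 J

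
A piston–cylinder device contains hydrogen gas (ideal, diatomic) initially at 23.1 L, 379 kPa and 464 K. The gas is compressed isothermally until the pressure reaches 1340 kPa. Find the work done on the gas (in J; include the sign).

11100 J

n = P₁V₁/(RT₁) = 379×23.1/(8.314×464) = 2.27 mol.
Isothermal: T stays 464 K; PV = const ⇒ V₂ = 6.53 L, P₂ = 1340 kPa.
W = nRT ln(V₂/V₁) = 2.27×8.314×464×ln(0.283) = -11100 J.
Work done on the gas = −W_by = 11100 J.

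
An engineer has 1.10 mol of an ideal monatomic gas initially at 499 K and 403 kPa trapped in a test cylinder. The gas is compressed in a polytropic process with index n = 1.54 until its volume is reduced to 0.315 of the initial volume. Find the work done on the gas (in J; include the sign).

V₁ = nRT₁/P₁ = 1.10×8.314×499/403 = 11.3 L.
Polytropic n=1.54: T₂ = T₁(V₁/V₂)^(n−1) = 499×(3.17)^0.54 = 931 K; P₂ = P₁(V₁/V₂)^n = 2390 kPa.
W = (P₁V₁−P₂V₂)/(n−1) = (403×11.3−2390×3.57)/0.54 = -7320 J.
Work done on the gas = −W_by = 7320 J.

7320 J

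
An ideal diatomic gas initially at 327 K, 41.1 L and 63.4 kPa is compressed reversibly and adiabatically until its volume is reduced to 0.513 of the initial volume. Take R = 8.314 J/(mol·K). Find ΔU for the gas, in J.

n = P₁V₁/(RT₁) = 63.4×41.1/(8.314×327) = 0.958 mol.
Adiabatic: TV^(γ−1) = const ⇒ T₂ = 327×(1.95)^0.400 = 427 K; PV^γ = const ⇒ P₂ = 161 kPa.
For an ideal gas ΔU = nCvΔT with Cv = (5/2)R = 20.8 J/(mol·K).
ΔU = 0.958×20.8×(427−327) = 1990 J.

1990 J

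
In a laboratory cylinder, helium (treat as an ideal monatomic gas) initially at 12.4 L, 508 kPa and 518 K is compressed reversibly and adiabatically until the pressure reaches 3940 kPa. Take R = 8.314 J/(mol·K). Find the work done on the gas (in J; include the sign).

n = P₁V₁/(RT₁) = 508×12.4/(8.314×518) = 1.46 mol.
Adiabatic: T₂/T₁ = (P₂/P₁)^((γ−1)/γ) ⇒ T₂ = 518×(7.76)^0.400 = 1180 K; V₂ = 3.63 L.
ΔU = nCvΔT = 1.46×12.5×(1180−518) = 12000 J.
Q = 0 for an adiabatic process, so W = −ΔU = -12000 J.
Work done on the gas = −W_by = 12000 J.

12000 J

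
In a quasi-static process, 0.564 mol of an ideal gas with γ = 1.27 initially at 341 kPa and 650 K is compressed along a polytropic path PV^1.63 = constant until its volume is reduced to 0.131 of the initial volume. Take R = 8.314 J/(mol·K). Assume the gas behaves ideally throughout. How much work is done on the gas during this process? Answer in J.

12600 J

V₁ = nRT₁/P₁ = 0.564×8.314×650/341 = 8.94 L.
Polytropic n=1.63: T₂ = T₁(V₁/V₂)^(n−1) = 650×(7.63)^0.63 = 2340 K; P₂ = P₁(V₁/V₂)^n = 9370 kPa.
W = (P₁V₁−P₂V₂)/(n−1) = (341×8.94−9370×1.17)/0.63 = -12600 J.
Work done on the gas = −W_by = 12600 J.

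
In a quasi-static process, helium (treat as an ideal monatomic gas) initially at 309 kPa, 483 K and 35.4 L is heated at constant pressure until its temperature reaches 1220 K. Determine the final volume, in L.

Isobaric: P stays 309 kPa; V/T = const ⇒ T₂ = 1220 K, V₂ = 89.4 L.

89.4 L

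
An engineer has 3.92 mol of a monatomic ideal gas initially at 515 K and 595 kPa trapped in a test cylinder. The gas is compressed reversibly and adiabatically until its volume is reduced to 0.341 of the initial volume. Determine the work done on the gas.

26400 J

V₁ = nRT₁/P₁ = 3.92×8.314×515/595 = 28.2 L.
Adiabatic: TV^(γ−1) = const ⇒ T₂ = 515×(2.93)^0.667 = 1060 K; PV^γ = const ⇒ P₂ = 3570 kPa.
ΔU = nCvΔT = 3.92×12.5×(1060−515) = 26400 J.
Q = 0 for an adiabatic process, so W = −ΔU = -26400 J.
Work done on the gas = −W_by = 26400 J.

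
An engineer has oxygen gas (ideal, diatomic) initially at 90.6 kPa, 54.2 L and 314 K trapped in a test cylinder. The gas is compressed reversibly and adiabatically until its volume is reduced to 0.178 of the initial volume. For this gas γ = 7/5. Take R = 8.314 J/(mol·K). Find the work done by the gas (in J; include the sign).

-12200 J

n = P₁V₁/(RT₁) = 90.6×54.2/(8.314×314) = 1.88 mol.
Adiabatic: TV^(γ−1) = const ⇒ T₂ = 314×(5.62)^0.400 = 626 K; PV^γ = const ⇒ P₂ = 1020 kPa.
ΔU = nCvΔT = 1.88×20.8×(626−314) = 12200 J.
Q = 0 for an adiabatic process, so W = −ΔU = -12200 J.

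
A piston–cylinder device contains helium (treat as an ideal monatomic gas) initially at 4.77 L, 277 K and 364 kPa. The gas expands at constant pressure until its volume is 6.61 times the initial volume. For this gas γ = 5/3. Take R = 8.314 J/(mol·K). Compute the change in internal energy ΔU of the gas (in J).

14600 J

n = P₁V₁/(RT₁) = 364×4.77/(8.314×277) = 0.754 mol.
Isobaric: P stays 364 kPa; V/T = const ⇒ T₂ = 1830 K, V₂ = 31.5 L.
For an ideal gas ΔU = nCvΔT with Cv = (3/2)R = 12.5 J/(mol·K).
ΔU = 0.754×12.5×(1830−277) = 14600 J.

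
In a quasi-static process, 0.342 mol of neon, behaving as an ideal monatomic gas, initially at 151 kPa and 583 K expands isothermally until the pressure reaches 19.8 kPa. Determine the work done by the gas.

V₁ = nRT₁/P₁ = 0.342×8.314×583/151 = 11.0 L.
Isothermal: T stays 583 K; PV = const ⇒ V₂ = 83.7 L, P₂ = 19.8 kPa.
W = nRT ln(V₂/V₁) = 0.342×8.314×583×ln(7.63) = 3370 J.

3370 J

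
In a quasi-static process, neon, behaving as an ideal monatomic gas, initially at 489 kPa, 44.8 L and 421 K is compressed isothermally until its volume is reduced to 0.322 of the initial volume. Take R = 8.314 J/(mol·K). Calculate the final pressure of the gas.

Isothermal: T stays 421 K; PV = const ⇒ V₂ = 14.4 L, P₂ = 1520 kPa.

1520 kPa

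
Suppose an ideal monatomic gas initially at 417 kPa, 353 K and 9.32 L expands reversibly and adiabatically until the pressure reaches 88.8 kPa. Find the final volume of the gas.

23.6 L

Adiabatic: T₂/T₁ = (P₂/P₁)^((γ−1)/γ) ⇒ T₂ = 353×(0.213)^0.400 = 190 K; V₂ = 23.6 L.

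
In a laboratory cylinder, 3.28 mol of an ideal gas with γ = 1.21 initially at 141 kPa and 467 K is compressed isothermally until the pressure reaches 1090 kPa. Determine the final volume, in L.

11.7 L

V₁ = nRT₁/P₁ = 3.28×8.314×467/141 = 90.3 L.
Isothermal: T stays 467 K; PV = const ⇒ V₂ = 11.7 L, P₂ = 1090 kPa.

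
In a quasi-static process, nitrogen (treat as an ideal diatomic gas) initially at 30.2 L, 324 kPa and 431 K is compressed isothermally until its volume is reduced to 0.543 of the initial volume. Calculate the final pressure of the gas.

Isothermal: T stays 431 K; PV = const ⇒ V₂ = 16.4 L, P₂ = 597 kPa.

597 kPa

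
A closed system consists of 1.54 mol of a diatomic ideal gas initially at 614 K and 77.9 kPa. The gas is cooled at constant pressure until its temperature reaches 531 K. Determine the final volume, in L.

87.3 L

V₁ = nRT₁/P₁ = 1.54×8.314×614/77.9 = 101 L.
Isobaric: P stays 77.9 kPa; V/T = const ⇒ T₂ = 531 K, V₂ = 87.3 L.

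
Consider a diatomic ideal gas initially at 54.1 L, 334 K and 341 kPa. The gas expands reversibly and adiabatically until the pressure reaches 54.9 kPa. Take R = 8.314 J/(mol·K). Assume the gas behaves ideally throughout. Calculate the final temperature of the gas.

198 K

Adiabatic: T₂/T₁ = (P₂/P₁)^((γ−1)/γ) ⇒ T₂ = 334×(0.161)^0.286 = 198 K; V₂ = 199 L.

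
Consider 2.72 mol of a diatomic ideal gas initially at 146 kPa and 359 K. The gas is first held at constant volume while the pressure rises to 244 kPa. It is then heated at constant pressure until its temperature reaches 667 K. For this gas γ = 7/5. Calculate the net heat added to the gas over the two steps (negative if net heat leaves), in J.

V₁ = nRT₁/P₁ = 2.72×8.314×359/146 = 55.6 L.
Step 1 — Isochoric: V stays 55.6 L; P/T = const ⇒ T₂ = 600 K, P₂ = 244 kPa.
W = 0 (no volume change).
ΔU = nCvΔT = 2.72×20.8×(600−359) = 13600 J.
Q = ΔU = 13600 J.
State after step 1: P = 244 kPa, V = 55.6 L, T = 600 K.
Step 2 — Isobaric: P stays 244 kPa; V/T = const ⇒ T₂ = 667 K, V₂ = 61.8 L.
W = PΔV = 244×(61.8−55.6) kPa·L = 1520 J.
ΔU = nCvΔT = 2.72×20.8×(667−600) = 3790 J.
Q = ΔU + W = nCpΔT = 5310 J.
Net over both steps: W = 1520 J, Q = 18900 J, ΔU = 17400 J.

18900 J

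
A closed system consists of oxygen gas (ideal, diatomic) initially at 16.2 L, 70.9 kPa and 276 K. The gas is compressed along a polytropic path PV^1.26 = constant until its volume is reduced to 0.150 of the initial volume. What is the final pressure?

774 kPa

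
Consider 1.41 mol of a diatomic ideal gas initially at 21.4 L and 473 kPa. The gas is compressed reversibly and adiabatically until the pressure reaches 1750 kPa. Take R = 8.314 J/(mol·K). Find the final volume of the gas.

T₁ = P₁V₁/(nR) = 473×21.4/(1.41×8.314) = 863 K.
Adiabatic: T₂/T₁ = (P₂/P₁)^((γ−1)/γ) ⇒ T₂ = 863×(3.70)^0.286 = 1250 K; V₂ = 8.41 L.

8.41 L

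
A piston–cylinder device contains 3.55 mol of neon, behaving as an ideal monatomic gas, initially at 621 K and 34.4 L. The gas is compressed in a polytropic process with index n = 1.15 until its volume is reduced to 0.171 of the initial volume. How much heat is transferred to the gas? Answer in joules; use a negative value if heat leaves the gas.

-28700 J

P₁ = nRT₁/V₁ = 3.55×8.314×621/34.4 = 533 kPa.
Polytropic n=1.15: T₂ = T₁(V₁/V₂)^(n−1) = 621×(5.85)^0.15 = 809 K; P₂ = P₁(V₁/V₂)^n = 4060 kPa.
W = (P₁V₁−P₂V₂)/(n−1) = (533×34.4−4060×5.88)/0.15 = -37100 J.
ΔU = nCvΔT = 3.55×12.5×(809−621) = 8340 J.
Q = ΔU + W = -28700 J.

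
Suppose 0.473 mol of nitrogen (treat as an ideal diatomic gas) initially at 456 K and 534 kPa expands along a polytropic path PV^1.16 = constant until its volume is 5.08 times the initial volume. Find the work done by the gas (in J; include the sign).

2570 J

V₁ = nRT₁/P₁ = 0.473×8.314×456/534 = 3.36 L.
Polytropic n=1.16: T₂ = T₁(V₁/V₂)^(n−1) = 456×(0.197)^0.16 = 352 K; P₂ = P₁(V₁/V₂)^n = 81.0 kPa.
W = (P₁V₁−P₂V₂)/(n−1) = (534×3.36−81.0×17.1)/0.16 = 2570 J.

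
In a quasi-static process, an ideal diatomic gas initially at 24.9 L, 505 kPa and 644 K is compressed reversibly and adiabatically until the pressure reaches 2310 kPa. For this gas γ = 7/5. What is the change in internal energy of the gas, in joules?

17100 J

n = P₁V₁/(RT₁) = 505×24.9/(8.314×644) = 2.35 mol.
Adiabatic: T₂/T₁ = (P₂/P₁)^((γ−1)/γ) ⇒ T₂ = 644×(4.57)^0.286 = 994 K; V₂ = 8.41 L.
For an ideal gas ΔU = nCvΔT with Cv = (5/2)R = 20.8 J/(mol·K).
ΔU = 2.35×20.8×(994−644) = 17100 J.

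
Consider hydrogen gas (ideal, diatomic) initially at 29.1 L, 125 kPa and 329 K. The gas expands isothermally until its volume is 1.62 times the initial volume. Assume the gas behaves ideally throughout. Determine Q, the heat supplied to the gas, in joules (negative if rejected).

n = P₁V₁/(RT₁) = 125×29.1/(8.314×329) = 1.33 mol.
Isothermal: T stays 329 K; PV = const ⇒ V₂ = 47.1 L, P₂ = 77.2 kPa.
ΔU = 0 (ideal gas, T constant).
W = nRT ln(V₂/V₁) = 1.33×8.314×329×ln(1.62) = 1750 J.
Q = ΔU + W = 1750 J.

1750 J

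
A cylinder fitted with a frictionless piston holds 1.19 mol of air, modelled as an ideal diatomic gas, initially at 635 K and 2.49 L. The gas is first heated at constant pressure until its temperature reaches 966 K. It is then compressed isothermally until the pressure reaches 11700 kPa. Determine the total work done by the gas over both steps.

P₁ = nRT₁/V₁ = 1.19×8.314×635/2.49 = 2520 kPa.
Step 1 — Isobaric: P stays 2520 kPa; V/T = const ⇒ T₂ = 966 K, V₂ = 3.79 L.
W = PΔV = 2520×(3.79−2.49) kPa·L = 3270 J.
ΔU = nCvΔT = 1.19×20.8×(966−635) = 8190 J.
Q = ΔU + W = nCpΔT = 11500 J.
State after step 1: P = 2520 kPa, V = 3.79 L, T = 966 K.
Step 2 — Isothermal: T stays 966 K; PV = const ⇒ V₂ = 0.817 L, P₂ = 11700 kPa.
ΔU = 0 (ideal gas, T constant).
W = nRT ln(V₂/V₁) = 1.19×8.314×966×ln(0.216) = -14700 J.
Q = ΔU + W = -14700 J.
Net over both steps: W = -11400 J, Q = -3200 J, ΔU = 8190 J.

-11400 J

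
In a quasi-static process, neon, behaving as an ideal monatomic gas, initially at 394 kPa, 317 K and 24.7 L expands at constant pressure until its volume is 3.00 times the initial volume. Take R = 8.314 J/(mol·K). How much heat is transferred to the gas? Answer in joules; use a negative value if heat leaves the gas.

48700 J

n = P₁V₁/(RT₁) = 394×24.7/(8.314×317) = 3.69 mol.
Isobaric: P stays 394 kPa; V/T = const ⇒ T₂ = 951 K, V₂ = 74.1 L.
W = PΔV = 394×(74.1−24.7) kPa·L = 19500 J.
ΔU = nCvΔT = 3.69×12.5×(951−317) = 29200 J.
Q = ΔU + W = nCpΔT = 48700 J.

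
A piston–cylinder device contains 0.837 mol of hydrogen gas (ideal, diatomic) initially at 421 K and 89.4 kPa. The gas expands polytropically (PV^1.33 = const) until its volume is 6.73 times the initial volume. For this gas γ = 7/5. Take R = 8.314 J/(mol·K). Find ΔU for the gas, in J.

-3420 J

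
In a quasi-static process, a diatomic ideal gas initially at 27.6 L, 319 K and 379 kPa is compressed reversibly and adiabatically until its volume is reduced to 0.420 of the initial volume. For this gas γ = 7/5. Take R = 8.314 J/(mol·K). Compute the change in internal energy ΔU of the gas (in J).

n = P₁V₁/(RT₁) = 379×27.6/(8.314×319) = 3.94 mol.
Adiabatic: TV^(γ−1) = const ⇒ T₂ = 319×(2.38)^0.400 = 451 K; PV^γ = const ⇒ P₂ = 1280 kPa.
For an ideal gas ΔU = nCvΔT with Cv = (5/2)R = 20.8 J/(mol·K).
ΔU = 3.94×20.8×(451−319) = 10800 J.

10800 J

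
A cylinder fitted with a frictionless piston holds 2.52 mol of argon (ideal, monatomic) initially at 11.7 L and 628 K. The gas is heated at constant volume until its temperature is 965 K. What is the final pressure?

1730 kPa

P₁ = nRT₁/V₁ = 2.52×8.314×628/11.7 = 1120 kPa.
Isochoric: V stays 11.7 L; P/T = const ⇒ T₂ = 965 K, P₂ = 1730 kPa.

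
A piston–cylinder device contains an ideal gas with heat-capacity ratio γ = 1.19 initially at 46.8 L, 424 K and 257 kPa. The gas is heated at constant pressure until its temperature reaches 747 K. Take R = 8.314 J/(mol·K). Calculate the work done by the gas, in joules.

9160 J

n = P₁V₁/(RT₁) = 257×46.8/(8.314×424) = 3.41 mol.
Isobaric: P stays 257 kPa; V/T = const ⇒ T₂ = 747 K, V₂ = 82.5 L.
W = PΔV = 257×(82.5−46.8) kPa·L = 9160 J.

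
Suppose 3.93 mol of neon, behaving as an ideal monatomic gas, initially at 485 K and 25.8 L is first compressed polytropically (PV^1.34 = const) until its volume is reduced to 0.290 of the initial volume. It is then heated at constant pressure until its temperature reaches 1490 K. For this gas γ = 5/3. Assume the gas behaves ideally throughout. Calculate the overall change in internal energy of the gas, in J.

P₁ = nRT₁/V₁ = 3.93×8.314×485/25.8 = 614 kPa.
Step 1 — Polytropic n=1.34: T₂ = T₁(V₁/V₂)^(n−1) = 485×(3.45)^0.34 = 739 K; P₂ = P₁(V₁/V₂)^n = 3230 kPa.
W = (P₁V₁−P₂V₂)/(n−1) = (614×25.8−3230×7.48)/0.34 = -24400 J.
ΔU = nCvΔT = 3.93×12.5×(739−485) = 12400 J.
Q = ΔU + W = -12000 J.
State after step 1: P = 3230 kPa, V = 7.48 L, T = 739 K.
Step 2 — Isobaric: P stays 3230 kPa; V/T = const ⇒ T₂ = 1490 K, V₂ = 15.1 L.
W = PΔV = 3230×(15.1−7.48) kPa·L = 24500 J.
ΔU = nCvΔT = 3.93×12.5×(1490−739) = 36800 J.
Q = ΔU + W = nCpΔT = 61400 J.
Net over both steps: W = 155 J, Q = 49400 J, ΔU = 49300 J.

49300 J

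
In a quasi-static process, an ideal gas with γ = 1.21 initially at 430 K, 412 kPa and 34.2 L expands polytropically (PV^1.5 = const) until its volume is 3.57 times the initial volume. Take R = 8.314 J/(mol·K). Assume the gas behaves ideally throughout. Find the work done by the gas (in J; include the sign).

13300 J

n = P₁V₁/(RT₁) = 412×34.2/(8.314×430) = 3.94 mol.
Polytropic n=1.5: T₂ = T₁(V₁/V₂)^(n−1) = 430×(0.280)^0.50 = 228 K; P₂ = P₁(V₁/V₂)^n = 61.1 kPa.
W = (P₁V₁−P₂V₂)/(n−1) = (412×34.2−61.1×122)/0.50 = 13300 J.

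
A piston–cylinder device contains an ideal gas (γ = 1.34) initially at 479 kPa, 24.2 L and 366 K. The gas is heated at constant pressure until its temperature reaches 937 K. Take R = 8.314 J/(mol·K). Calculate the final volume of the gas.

Isobaric: P stays 479 kPa; V/T = const ⇒ T₂ = 937 K, V₂ = 62.0 L.

62.0 L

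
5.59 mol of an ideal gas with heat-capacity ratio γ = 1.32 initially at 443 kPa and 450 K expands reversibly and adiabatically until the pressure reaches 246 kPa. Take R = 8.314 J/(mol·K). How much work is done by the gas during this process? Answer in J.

8690 J

V₁ = nRT₁/P₁ = 5.59×8.314×450/443 = 47.2 L.
Adiabatic: T₂/T₁ = (P₂/P₁)^((γ−1)/γ) ⇒ T₂ = 450×(0.555)^0.242 = 390 K; V₂ = 73.7 L.
ΔU = nCvΔT = 5.59×26.0×(390−450) = -8690 J.
Q = 0 for an adiabatic process, so W = −ΔU = 8690 J.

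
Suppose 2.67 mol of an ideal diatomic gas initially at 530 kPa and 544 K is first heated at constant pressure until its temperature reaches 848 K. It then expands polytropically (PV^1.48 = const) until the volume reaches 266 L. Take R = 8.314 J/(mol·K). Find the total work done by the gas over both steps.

V₁ = nRT₁/P₁ = 2.67×8.314×544/530 = 22.8 L.
Step 1 — Isobaric: P stays 530 kPa; V/T = const ⇒ T₂ = 848 K, V₂ = 35.5 L.
W = PΔV = 530×(35.5−22.8) kPa·L = 6750 J.
ΔU = nCvΔT = 2.67×20.8×(848−544) = 16900 J.
Q = ΔU + W = nCpΔT = 23600 J.
State after step 1: P = 530 kPa, V = 35.5 L, T = 848 K.
Step 2 — Polytropic n=1.48: T₂ = T₁(V₁/V₂)^(n−1) = 848×(0.134)^0.48 = 323 K; P₂ = P₁(V₁/V₂)^n = 26.9 kPa.
W = (P₁V₁−P₂V₂)/(n−1) = (530×35.5−26.9×266)/0.48 = 24300 J.
ΔU = nCvΔT = 2.67×20.8×(323−848) = -29200 J.
Q = ΔU + W = -4860 J.
Net over both steps: W = 31000 J, Q = 18800 J, ΔU = -12300 J.

31000 J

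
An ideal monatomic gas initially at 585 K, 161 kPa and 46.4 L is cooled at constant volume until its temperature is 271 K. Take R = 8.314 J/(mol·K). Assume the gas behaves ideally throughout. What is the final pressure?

74.6 kPa

Isochoric: V stays 46.4 L; P/T = const ⇒ T₂ = 271 K, P₂ = 74.6 kPa.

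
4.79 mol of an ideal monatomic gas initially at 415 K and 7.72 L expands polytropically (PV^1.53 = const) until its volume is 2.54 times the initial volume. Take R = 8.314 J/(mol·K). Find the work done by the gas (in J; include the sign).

P₁ = nRT₁/V₁ = 4.79×8.314×415/7.72 = 2140 kPa.
Polytropic n=1.53: T₂ = T₁(V₁/V₂)^(n−1) = 415×(0.394)^0.53 = 253 K; P₂ = P₁(V₁/V₂)^n = 514 kPa.
W = (P₁V₁−P₂V₂)/(n−1) = (2140×7.72−514×19.6)/0.53 = 12200 J.

12200 J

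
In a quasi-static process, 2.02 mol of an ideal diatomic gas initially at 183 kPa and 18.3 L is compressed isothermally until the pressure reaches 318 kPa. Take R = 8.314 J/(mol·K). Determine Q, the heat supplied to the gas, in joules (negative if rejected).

-1850 J

T₁ = P₁V₁/(nR) = 183×18.3/(2.02×8.314) = 199 K.
Isothermal: T stays 199 K; PV = const ⇒ V₂ = 10.5 L, P₂ = 318 kPa.
ΔU = 0 (ideal gas, T constant).
W = nRT ln(V₂/V₁) = 2.02×8.314×199×ln(0.575) = -1850 J.
Q = ΔU + W = -1850 J.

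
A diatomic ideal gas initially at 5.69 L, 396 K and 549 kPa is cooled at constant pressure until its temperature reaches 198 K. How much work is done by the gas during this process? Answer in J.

-1560 J

n = P₁V₁/(RT₁) = 549×5.69/(8.314×396) = 0.949 mol.
Isobaric: P stays 549 kPa; V/T = const ⇒ T₂ = 198 K, V₂ = 2.85 L.
W = PΔV = 549×(2.85−5.69) kPa·L = -1560 J.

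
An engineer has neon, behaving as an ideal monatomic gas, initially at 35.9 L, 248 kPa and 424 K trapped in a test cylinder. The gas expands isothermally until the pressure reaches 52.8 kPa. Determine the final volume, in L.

169 L

Isothermal: T stays 424 K; PV = const ⇒ V₂ = 169 L, P₂ = 52.8 kPa.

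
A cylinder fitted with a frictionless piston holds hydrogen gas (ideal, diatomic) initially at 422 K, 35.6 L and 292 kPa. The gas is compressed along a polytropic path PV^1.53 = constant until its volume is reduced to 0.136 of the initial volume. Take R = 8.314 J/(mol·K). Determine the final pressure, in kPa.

Polytropic n=1.53: T₂ = T₁(V₁/V₂)^(n−1) = 422×(7.35)^0.53 = 1210 K; P₂ = P₁(V₁/V₂)^n = 6180 kPa.

6180 kPa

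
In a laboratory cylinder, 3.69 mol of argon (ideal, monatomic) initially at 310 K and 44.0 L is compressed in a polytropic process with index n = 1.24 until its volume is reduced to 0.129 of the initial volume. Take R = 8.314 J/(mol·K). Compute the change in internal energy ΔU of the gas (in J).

P₁ = nRT₁/V₁ = 3.69×8.314×310/44.0 = 216 kPa.
Polytropic n=1.24: T₂ = T₁(V₁/V₂)^(n−1) = 310×(7.75)^0.24 = 507 K; P₂ = P₁(V₁/V₂)^n = 2740 kPa.
For an ideal gas ΔU = nCvΔT with Cv = (3/2)R = 12.5 J/(mol·K).
ΔU = 3.69×12.5×(507−310) = 9060 J.

9060 J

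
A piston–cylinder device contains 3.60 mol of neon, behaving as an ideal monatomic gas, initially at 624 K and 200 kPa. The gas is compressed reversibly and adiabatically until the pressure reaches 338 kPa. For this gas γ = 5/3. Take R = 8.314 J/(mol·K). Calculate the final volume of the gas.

68.2 L

V₁ = nRT₁/P₁ = 3.60×8.314×624/200 = 93.4 L.
Adiabatic: T₂/T₁ = (P₂/P₁)^((γ−1)/γ) ⇒ T₂ = 624×(1.69)^0.400 = 770 K; V₂ = 68.2 L.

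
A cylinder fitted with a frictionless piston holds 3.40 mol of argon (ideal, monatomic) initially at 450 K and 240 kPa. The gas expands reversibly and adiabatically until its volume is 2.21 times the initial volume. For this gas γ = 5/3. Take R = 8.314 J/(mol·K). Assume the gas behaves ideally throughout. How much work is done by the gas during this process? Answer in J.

V₁ = nRT₁/P₁ = 3.40×8.314×450/240 = 53.0 L.
Adiabatic: TV^(γ−1) = const ⇒ T₂ = 450×(0.452)^0.667 = 265 K; PV^γ = const ⇒ P₂ = 64.0 kPa.
ΔU = nCvΔT = 3.40×12.5×(265−450) = -7830 J.
Q = 0 for an adiabatic process, so W = −ΔU = 7830 J.

7830 J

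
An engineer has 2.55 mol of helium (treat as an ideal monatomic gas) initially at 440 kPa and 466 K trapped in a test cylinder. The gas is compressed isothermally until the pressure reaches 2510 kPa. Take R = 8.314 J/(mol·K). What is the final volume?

V₁ = nRT₁/P₁ = 2.55×8.314×466/440 = 22.5 L.
Isothermal: T stays 466 K; PV = const ⇒ V₂ = 3.94 L, P₂ = 2510 kPa.

3.94 L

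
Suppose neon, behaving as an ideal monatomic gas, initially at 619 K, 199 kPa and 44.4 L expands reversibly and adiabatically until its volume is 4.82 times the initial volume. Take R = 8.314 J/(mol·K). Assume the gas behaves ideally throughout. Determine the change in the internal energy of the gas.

n = P₁V₁/(RT₁) = 199×44.4/(8.314×619) = 1.72 mol.
Adiabatic: TV^(γ−1) = const ⇒ T₂ = 619×(0.207)^0.667 = 217 K; PV^γ = const ⇒ P₂ = 14.5 kPa.
For an ideal gas ΔU = nCvΔT with Cv = (3/2)R = 12.5 J/(mol·K).
ΔU = 1.72×12.5×(217−619) = -8610 J.

-8610 J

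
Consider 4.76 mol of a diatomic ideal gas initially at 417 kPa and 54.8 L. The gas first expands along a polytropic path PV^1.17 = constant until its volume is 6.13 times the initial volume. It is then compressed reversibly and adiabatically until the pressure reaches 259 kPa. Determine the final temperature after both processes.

679 K

T₁ = P₁V₁/(nR) = 417×54.8/(4.76×8.314) = 577 K.
Step 1 — Polytropic n=1.17: T₂ = T₁(V₁/V₂)^(n−1) = 577×(0.163)^0.17 = 424 K; P₂ = P₁(V₁/V₂)^n = 50.0 kPa.
W = (P₁V₁−P₂V₂)/(n−1) = (417×54.8−50.0×336)/0.17 = 35700 J.
ΔU = nCvΔT = 4.76×20.8×(424−577) = -15200 J.
Q = ΔU + W = 20500 J.
State after step 1: P = 50.0 kPa, V = 336 L, T = 424 K.
Step 2 — Adiabatic: T₂/T₁ = (P₂/P₁)^((γ−1)/γ) ⇒ T₂ = 424×(5.18)^0.286 = 679 K; V₂ = 104 L.
ΔU = nCvΔT = 4.76×20.8×(679−424) = 25200 J.
Q = 0 for an adiabatic process, so W = −ΔU = -25200 J.
Net over both steps: W = 10500 J, Q = 20500 J, ΔU = 10000 J.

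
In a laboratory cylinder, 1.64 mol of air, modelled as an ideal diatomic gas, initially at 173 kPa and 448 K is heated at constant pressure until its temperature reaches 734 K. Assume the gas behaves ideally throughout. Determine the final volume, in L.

57.9 L

V₁ = nRT₁/P₁ = 1.64×8.314×448/173 = 35.3 L.
Isobaric: P stays 173 kPa; V/T = const ⇒ T₂ = 734 K, V₂ = 57.9 L.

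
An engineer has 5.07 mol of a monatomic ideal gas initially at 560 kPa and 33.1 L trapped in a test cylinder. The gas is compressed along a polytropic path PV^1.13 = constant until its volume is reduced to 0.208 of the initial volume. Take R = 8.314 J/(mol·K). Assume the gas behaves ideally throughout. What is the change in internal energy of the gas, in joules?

6300 J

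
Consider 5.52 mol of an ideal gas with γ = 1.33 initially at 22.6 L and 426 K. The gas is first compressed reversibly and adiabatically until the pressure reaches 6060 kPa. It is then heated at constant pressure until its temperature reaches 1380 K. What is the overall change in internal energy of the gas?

133000 J

P₁ = nRT₁/V₁ = 5.52×8.314×426/22.6 = 865 kPa.
Step 1 — Adiabatic: T₂/T₁ = (P₂/P₁)^((γ−1)/γ) ⇒ T₂ = 426×(7.01)^0.248 = 691 K; V₂ = 5.23 L.
ΔU = nCvΔT = 5.52×25.2×(691−426) = 36800 J.
Q = 0 for an adiabatic process, so W = −ΔU = -36800 J.
State after step 1: P = 6060 kPa, V = 5.23 L, T = 691 K.
Step 2 — Isobaric: P stays 6060 kPa; V/T = const ⇒ T₂ = 1380 K, V₂ = 10.5 L.
W = PΔV = 6060×(10.5−5.23) kPa·L = 31600 J.
ΔU = nCvΔT = 5.52×25.2×(1380−691) = 95900 J.
Q = ΔU + W = nCpΔT = 128000 J.
Net over both steps: W = -5140 J, Q = 128000 J, ΔU = 133000 J.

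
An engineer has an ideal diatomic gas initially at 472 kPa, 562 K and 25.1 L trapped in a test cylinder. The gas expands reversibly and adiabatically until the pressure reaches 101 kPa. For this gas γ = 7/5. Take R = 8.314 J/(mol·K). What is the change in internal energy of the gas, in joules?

n = P₁V₁/(RT₁) = 472×25.1/(8.314×562) = 2.54 mol.
Adiabatic: T₂/T₁ = (P₂/P₁)^((γ−1)/γ) ⇒ T₂ = 562×(0.214)^0.286 = 362 K; V₂ = 75.5 L.
For an ideal gas ΔU = nCvΔT with Cv = (5/2)R = 20.8 J/(mol·K).
ΔU = 2.54×20.8×(362−562) = -10600 J.

-10600 J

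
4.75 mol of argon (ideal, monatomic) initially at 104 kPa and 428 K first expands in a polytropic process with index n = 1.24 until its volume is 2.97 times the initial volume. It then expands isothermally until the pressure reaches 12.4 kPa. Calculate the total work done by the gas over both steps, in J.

V₁ = nRT₁/P₁ = 4.75×8.314×428/104 = 163 L.
Step 1 — Polytropic n=1.24: T₂ = T₁(V₁/V₂)^(n−1) = 428×(0.337)^0.24 = 330 K; P₂ = P₁(V₁/V₂)^n = 27.0 kPa.
W = (P₁V₁−P₂V₂)/(n−1) = (104×163−27.0×483)/0.24 = 16200 J.
ΔU = nCvΔT = 4.75×12.5×(330−428) = -5830 J.
Q = ΔU + W = 10400 J.
State after step 1: P = 27.0 kPa, V = 483 L, T = 330 K.
Step 2 — Isothermal: T stays 330 K; PV = const ⇒ V₂ = 1050 L, P₂ = 12.4 kPa.
ΔU = 0 (ideal gas, T constant).
W = nRT ln(V₂/V₁) = 4.75×8.314×330×ln(2.17) = 10100 J.
Q = ΔU + W = 10100 J.
Net over both steps: W = 26300 J, Q = 20500 J, ΔU = -5830 J.

26300 J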